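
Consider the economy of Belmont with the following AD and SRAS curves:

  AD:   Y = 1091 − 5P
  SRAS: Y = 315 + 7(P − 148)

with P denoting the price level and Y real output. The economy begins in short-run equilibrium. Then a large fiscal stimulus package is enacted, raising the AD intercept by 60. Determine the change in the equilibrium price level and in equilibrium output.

This is a positive demand shock: AD shifts right.
New AD: Y = 1151 − 5P.
SRAS can be written Y = 7P − 721.
Set AD = SRAS: 1151 − 5P = 7P − 721, so 1872 = 12P and P = 156.
Y = 1151 − 5·156 = 371.
Initially P = 151, Y = 336, so ΔP = +5 and ΔY = +35.

ΔP = +5, ΔY = +35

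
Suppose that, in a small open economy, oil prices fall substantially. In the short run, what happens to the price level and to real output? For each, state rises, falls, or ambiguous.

This is a favourable supply shock: SRAS shifts right.
Moving along the downward-sloping AD curve, P falls and Y rises.

Price level: falls; output: rises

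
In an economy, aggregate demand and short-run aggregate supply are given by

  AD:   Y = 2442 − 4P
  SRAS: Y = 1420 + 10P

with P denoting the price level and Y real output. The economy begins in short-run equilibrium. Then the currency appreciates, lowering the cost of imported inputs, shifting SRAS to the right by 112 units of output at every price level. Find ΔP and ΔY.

ΔP = -8, ΔY = +32

This is a positive supply shock: SRAS shifts right.
New SRAS: Y = 1532 + 10P.
Set AD = SRAS: 2442 − 4P = 1532 + 10P, so 910 = 14P and P = 65.
Y = 2442 − 4·65 = 2182.
Initially P = 73, Y = 2150, so ΔP = -8 and ΔY = +32.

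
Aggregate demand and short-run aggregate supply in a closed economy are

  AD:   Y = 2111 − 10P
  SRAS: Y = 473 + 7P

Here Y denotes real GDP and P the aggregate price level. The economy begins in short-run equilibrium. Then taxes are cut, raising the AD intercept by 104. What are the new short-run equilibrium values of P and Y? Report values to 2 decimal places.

This is a positive demand shock: AD shifts right.
New AD: Y = 2215 − 10P.
Set AD = SRAS: 2215 − 10P = 473 + 7P, so 1742 = 17P and P = 102.47.
Substituting into AD, Y = 1190.29.

P = 102.47, Y = 1190.29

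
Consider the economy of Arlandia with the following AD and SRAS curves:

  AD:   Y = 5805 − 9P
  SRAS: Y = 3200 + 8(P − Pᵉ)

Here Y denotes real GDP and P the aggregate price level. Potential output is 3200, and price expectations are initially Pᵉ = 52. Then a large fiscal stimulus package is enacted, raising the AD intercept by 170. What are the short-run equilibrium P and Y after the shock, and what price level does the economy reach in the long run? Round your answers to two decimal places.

Short run: P = 187.71, Y = 4285.65. Long run: P = 308.33.

AD shifts right: new AD is Y = 5975 − 9P. With Pᵉ = 52, SRAS is Y = 2784 + 8P.
Short run: 5975 − 9P = 2784 + 8P gives 3191 = 17P, so P = 187.71 and Y = 5975 − 9P = 4285.65.
Y = 4285.65 is above potential 3200; expectations adjust and SRAS shifts left until Y = 3200.
Long run: on the new AD curve, 3200 = 5975 − 9P gives P = 308.33.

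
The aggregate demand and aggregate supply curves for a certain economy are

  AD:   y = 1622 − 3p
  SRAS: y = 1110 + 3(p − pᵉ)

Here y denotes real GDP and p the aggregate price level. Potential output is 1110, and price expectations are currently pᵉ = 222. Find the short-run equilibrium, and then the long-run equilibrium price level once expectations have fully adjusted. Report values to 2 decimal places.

Short run: p = 196.33, y = 1033.00. Long run: p = 170.67.

Short run: with pᵉ = 222, SRAS is y = 444 + 3p. Setting AD = SRAS gives 1178 = 6p, so p = 196.33 and y = 1622 − 3p = 1033.00.
Output 1033.00 is below potential 1110, so over time expected prices fall and SRAS shifts right until y returns to 1110.
Long run: y = 1110 on the AD curve gives 1110 = 1622 − 3p, so p = 170.67.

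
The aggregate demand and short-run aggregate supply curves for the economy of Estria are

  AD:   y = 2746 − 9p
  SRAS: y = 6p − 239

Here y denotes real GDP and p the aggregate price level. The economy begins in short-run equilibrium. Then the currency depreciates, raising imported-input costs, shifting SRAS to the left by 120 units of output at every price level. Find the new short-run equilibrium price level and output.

p = 207, y = 883

This is a negative supply shock: SRAS shifts left.
New SRAS: y = 6p − 359.
Set AD = SRAS: 2746 − 9p = 6p − 359, so 3105 = 15p and p = 207.
y = 2746 − 9·207 = 883.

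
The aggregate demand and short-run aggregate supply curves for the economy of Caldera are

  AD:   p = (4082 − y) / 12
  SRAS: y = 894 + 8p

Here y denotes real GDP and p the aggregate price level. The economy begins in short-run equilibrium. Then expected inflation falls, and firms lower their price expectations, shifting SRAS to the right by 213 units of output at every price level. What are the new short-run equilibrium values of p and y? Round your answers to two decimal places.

p = 148.75, y = 2297.00

This is a positive supply shock: SRAS shifts right.
New SRAS: y = 1107 + 8p.
Set AD = SRAS: 4082 − 12p = 1107 + 8p, so 2975 = 20p and p = 148.75.
Substituting into AD, y = 2297.00.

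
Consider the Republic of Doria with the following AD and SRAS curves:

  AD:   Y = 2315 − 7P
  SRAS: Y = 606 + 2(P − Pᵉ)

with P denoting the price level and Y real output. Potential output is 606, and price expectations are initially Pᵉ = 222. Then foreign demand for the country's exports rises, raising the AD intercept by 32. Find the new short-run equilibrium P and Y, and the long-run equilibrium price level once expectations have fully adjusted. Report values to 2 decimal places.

Short run: P = 242.78, Y = 647.56. Long run: P = 248.71.

AD shifts right: new AD is Y = 2347 − 7P. With Pᵉ = 222, SRAS is Y = 162 + 2P.
Short run: 2347 − 7P = 162 + 2P gives 2185 = 9P, so P = 242.78 and Y = 2347 − 7P = 647.56.
Y = 647.56 is above potential 606; expectations adjust and SRAS shifts left until Y = 606.
Long run: on the new AD curve, 606 = 2347 − 7P gives P = 248.71.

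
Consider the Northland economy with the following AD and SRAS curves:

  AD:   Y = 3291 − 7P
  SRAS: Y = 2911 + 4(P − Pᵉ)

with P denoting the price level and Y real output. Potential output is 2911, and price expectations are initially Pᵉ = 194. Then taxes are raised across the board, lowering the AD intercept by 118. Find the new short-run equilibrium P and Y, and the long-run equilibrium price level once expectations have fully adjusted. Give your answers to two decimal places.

Short run: P = 94.36, Y = 2512.45. Long run: P = 37.43.

AD shifts left: new AD is Y = 3173 − 7P. With Pᵉ = 194, SRAS is Y = 2135 + 4P.
Short run: 3173 − 7P = 2135 + 4P gives 1038 = 11P, so P = 94.36 and Y = 3173 − 7P = 2512.45.
Y = 2512.45 is below potential 2911; expectations adjust and SRAS shifts right until Y = 2911.
Long run: on the new AD curve, 2911 = 3173 − 7P gives P = 37.43.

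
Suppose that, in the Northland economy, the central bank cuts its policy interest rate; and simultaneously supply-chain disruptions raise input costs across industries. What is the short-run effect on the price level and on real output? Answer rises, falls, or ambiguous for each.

Price level: rises; output: ambiguous

The first event is a positive demand shock: AD shifts right, which by itself pushes P up and Y up.
The second is an adverse supply shock: SRAS shifts left, which by itself pushes P up and Y down.
Both shocks push P up, so P rises. The two shocks push Y in opposite directions, so the effect on Y is ambiguous.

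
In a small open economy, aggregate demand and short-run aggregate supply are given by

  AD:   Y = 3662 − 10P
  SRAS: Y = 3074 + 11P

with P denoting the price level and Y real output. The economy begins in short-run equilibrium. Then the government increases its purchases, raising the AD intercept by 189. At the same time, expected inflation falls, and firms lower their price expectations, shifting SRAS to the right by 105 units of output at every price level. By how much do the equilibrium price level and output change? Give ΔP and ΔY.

After both shocks: AD is Y = 3851 − 10P and SRAS is Y = 3179 + 11P.
Setting them equal: 672 = 21P, so P = 32.
Y = 3851 − 10·32 = 3531.
Initially P = 28, Y = 3382, so ΔP = +4 and ΔY = +149.

ΔP = +4, ΔY = +149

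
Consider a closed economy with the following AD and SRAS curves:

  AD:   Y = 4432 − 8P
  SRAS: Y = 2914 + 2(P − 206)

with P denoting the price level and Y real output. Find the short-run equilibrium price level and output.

P = 193, Y = 2888

Write SRAS as Y = 2914 + 2P − 412 = 2502 + 2P.
Set AD = SRAS: 4432 − 8P = 2502 + 2P, so 1930 = 10P and P = 193.
Then Y = 4432 − 8·193 = 2888.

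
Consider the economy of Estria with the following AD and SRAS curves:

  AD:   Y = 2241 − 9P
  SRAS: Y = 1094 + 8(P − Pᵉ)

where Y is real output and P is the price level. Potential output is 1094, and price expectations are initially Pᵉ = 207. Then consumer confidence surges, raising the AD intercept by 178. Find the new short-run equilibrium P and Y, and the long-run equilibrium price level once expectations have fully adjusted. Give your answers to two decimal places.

AD shifts right: new AD is Y = 2419 − 9P. With Pᵉ = 207, SRAS is Y = 8P − 562.
Short run: 2419 − 9P = 8P − 562 gives 2981 = 17P, so P = 175.35 and Y = 2419 − 9P = 840.82.
Y = 840.82 is below potential 1094; expectations adjust and SRAS shifts right until Y = 1094.
Long run: on the new AD curve, 1094 = 2419 − 9P gives P = 147.22.

Short run: P = 175.35, Y = 840.82. Long run: P = 147.22.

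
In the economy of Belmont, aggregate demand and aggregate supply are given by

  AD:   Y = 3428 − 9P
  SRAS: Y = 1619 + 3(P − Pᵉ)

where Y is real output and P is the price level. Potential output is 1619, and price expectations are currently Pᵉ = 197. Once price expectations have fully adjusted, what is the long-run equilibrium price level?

Short run: with Pᵉ = 197, SRAS is Y = 1028 + 3P. Setting AD = SRAS gives 2400 = 12P, so P = 200 and Y = 3428 − 9·200 = 1628.
Output 1628 is above potential 1619, so over time expected prices rise and SRAS shifts left until Y returns to 1619.
Long run: Y = 1619 on the AD curve gives 1619 = 3428 − 9P, so P = 201.

Long-run P = 201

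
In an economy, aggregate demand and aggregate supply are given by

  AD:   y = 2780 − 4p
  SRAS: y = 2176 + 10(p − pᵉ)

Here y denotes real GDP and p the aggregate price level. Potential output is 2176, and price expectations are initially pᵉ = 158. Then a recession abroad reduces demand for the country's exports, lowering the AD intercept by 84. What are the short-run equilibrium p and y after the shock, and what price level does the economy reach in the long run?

AD shifts left: new AD is y = 2696 − 4p. With pᵉ = 158, SRAS is y = 596 + 10p.
Short run: 2696 − 4p = 596 + 10p gives 2100 = 14p, so p = 150 and y = 2696 − 4·150 = 2096.
y = 2096 is below potential 2176; expectations adjust and SRAS shifts right until y = 2176.
Long run: on the new AD curve, 2176 = 2696 − 4p gives p = 130.

Short run: p = 150, y = 2096. Long run: p = 130.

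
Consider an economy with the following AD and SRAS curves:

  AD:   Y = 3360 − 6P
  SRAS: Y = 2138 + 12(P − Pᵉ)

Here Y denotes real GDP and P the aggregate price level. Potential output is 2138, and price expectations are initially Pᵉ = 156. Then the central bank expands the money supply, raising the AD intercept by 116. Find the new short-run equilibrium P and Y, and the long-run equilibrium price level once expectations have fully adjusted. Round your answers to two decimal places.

AD shifts right: new AD is Y = 3476 − 6P. With Pᵉ = 156, SRAS is Y = 266 + 12P.
Short run: 3476 − 6P = 266 + 12P gives 3210 = 18P, so P = 178.33 and Y = 3476 − 6P = 2406.00.
Y = 2406.00 is above potential 2138; expectations adjust and SRAS shifts left until Y = 2138.
Long run: on the new AD curve, 2138 = 3476 − 6P gives P = 223.00.

Short run: P = 178.33, Y = 2406.00. Long run: P = 223.00.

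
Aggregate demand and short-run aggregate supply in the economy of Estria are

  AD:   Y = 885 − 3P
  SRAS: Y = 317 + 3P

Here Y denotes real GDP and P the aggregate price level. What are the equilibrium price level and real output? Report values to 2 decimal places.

P = 94.67, Y = 601.00

Set AD = SRAS: 885 − 3P = 317 + 3P, so 568 = 6P and P = 94.67.
Substituting into AD, Y = 885 − 3P = 601.00.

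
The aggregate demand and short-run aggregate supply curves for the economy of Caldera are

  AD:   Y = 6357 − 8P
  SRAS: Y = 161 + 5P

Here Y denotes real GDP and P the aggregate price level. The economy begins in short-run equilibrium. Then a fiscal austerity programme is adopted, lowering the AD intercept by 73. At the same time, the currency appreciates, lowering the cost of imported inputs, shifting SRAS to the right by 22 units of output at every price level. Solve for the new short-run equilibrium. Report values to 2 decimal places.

After both shocks: AD is Y = 6284 − 8P and SRAS is Y = 183 + 5P.
Setting them equal: 6101 = 13P, so P = 469.31.
Substituting into AD, Y = 2529.54.

P = 469.31, Y = 2529.54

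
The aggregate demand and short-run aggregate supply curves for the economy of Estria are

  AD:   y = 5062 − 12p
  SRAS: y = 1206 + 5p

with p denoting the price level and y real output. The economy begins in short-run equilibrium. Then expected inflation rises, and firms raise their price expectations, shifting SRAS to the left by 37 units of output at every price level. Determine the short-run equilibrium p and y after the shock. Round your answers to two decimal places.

p = 229.00, y = 2314.00

This is a negative supply shock: SRAS shifts left.
New SRAS: y = 1169 + 5p.
Set AD = SRAS: 5062 − 12p = 1169 + 5p, so 3893 = 17p and p = 229.00.
Substituting into AD, y = 2314.00.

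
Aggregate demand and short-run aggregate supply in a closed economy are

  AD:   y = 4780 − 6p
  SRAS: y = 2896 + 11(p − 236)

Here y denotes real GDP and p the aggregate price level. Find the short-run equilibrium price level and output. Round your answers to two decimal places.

Write SRAS as y = 2896 + 11p − 2596 = 300 + 11p.
Set AD = SRAS: 4780 − 6p = 300 + 11p, so 4480 = 17p and p = 263.53.
Substituting into AD, y = 4780 − 6p = 3198.82.

p = 263.53, y = 3198.82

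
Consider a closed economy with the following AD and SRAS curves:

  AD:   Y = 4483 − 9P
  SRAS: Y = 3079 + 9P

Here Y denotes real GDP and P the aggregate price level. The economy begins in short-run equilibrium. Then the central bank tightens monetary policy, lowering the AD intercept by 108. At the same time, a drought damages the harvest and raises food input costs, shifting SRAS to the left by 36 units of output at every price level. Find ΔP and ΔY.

ΔP = -4, ΔY = -72

After both shocks: AD is Y = 4375 − 9P and SRAS is Y = 3043 + 9P.
Setting them equal: 1332 = 18P, so P = 74.
Y = 4375 − 9·74 = 3709.
Initially P = 78, Y = 3781, so ΔP = -4 and ΔY = -72.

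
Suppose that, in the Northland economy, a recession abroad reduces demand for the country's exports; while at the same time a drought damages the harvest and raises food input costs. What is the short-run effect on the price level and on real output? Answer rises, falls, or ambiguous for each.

Price level: ambiguous; output: falls

The first event is a negative demand shock: AD shifts left, which by itself pushes P down and Y down.
The second is an adverse supply shock: SRAS shifts left, which by itself pushes P up and Y down.
The two shocks push P in opposite directions, so the effect on P is ambiguous. Both shocks push Y down, so Y falls.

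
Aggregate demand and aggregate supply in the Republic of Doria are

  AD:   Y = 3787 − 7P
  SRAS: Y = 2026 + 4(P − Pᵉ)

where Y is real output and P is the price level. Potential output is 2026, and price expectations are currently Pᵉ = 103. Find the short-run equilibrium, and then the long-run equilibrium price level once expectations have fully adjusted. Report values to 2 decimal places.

Short run: P = 197.55, Y = 2404.18. Long run: P = 251.57.

Short run: with Pᵉ = 103, SRAS is Y = 1614 + 4P. Setting AD = SRAS gives 2173 = 11P, so P = 197.55 and Y = 3787 − 7P = 2404.18.
Output 2404.18 is above potential 2026, so over time expected prices rise and SRAS shifts left until Y returns to 2026.
Long run: Y = 2026 on the AD curve gives 2026 = 3787 − 7P, so P = 251.57.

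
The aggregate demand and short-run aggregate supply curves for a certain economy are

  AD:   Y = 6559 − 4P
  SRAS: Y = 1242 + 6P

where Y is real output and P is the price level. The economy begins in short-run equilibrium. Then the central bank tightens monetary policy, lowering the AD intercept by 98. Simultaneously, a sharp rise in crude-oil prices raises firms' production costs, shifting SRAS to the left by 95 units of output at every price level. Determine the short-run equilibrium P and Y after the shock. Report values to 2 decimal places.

After both shocks: AD is Y = 6461 − 4P and SRAS is Y = 1147 + 6P.
Setting them equal: 5314 = 10P, so P = 531.40.
Substituting into AD, Y = 4335.40.

P = 531.40, Y = 4335.40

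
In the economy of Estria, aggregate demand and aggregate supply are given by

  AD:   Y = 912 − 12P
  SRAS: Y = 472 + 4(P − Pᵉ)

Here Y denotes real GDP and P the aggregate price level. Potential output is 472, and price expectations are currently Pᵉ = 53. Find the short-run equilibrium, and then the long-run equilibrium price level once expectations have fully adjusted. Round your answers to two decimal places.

Short run: P = 40.75, Y = 423.00. Long run: P = 36.67.

Short run: with Pᵉ = 53, SRAS is Y = 260 + 4P. Setting AD = SRAS gives 652 = 16P, so P = 40.75 and Y = 912 − 12P = 423.00.
Output 423.00 is below potential 472, so over time expected prices fall and SRAS shifts right until Y returns to 472.
Long run: Y = 472 on the AD curve gives 472 = 912 − 12P, so P = 36.67.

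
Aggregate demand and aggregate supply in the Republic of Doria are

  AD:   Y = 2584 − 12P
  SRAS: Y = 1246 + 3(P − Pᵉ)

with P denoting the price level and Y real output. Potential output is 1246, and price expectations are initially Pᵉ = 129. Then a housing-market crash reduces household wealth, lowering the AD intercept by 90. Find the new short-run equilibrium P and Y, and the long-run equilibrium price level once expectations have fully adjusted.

AD shifts left: new AD is Y = 2494 − 12P. With Pᵉ = 129, SRAS is Y = 859 + 3P.
Short run: 2494 − 12P = 859 + 3P gives 1635 = 15P, so P = 109 and Y = 2494 − 12·109 = 1186.
Y = 1186 is below potential 1246; expectations adjust and SRAS shifts right until Y = 1246.
Long run: on the new AD curve, 1246 = 2494 − 12P gives P = 104.

Short run: P = 109, Y = 1186. Long run: P = 104.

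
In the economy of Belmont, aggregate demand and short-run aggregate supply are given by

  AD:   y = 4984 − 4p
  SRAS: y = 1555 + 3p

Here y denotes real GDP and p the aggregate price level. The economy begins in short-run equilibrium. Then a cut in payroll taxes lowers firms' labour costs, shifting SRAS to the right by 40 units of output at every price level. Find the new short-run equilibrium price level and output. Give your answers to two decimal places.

This is a positive supply shock: SRAS shifts right.
New SRAS: y = 1595 + 3p.
Set AD = SRAS: 4984 − 4p = 1595 + 3p, so 3389 = 7p and p = 484.14.
Substituting into AD, y = 3047.43.

p = 484.14, y = 3047.43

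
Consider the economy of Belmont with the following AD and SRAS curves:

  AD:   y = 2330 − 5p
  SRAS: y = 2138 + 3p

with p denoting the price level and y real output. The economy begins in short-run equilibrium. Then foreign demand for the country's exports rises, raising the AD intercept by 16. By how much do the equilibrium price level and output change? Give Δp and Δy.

Δp = +2, Δy = +6

This is a positive demand shock: AD shifts right.
New AD: y = 2346 − 5p.
Set AD = SRAS: 2346 − 5p = 2138 + 3p, so 208 = 8p and p = 26.
y = 2346 − 5·26 = 2216.
Initially p = 24, y = 2210, so Δp = +2 and Δy = +6.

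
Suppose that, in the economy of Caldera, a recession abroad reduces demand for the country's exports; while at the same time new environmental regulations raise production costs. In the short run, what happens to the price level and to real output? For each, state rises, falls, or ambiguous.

The first event is a negative demand shock: AD shifts left, which by itself pushes P down and Y down.
The second is an adverse supply shock: SRAS shifts left, which by itself pushes P up and Y down.
The two shocks push P in opposite directions, so the effect on P is ambiguous. Both shocks push Y down, so Y falls.

Price level: ambiguous; output: falls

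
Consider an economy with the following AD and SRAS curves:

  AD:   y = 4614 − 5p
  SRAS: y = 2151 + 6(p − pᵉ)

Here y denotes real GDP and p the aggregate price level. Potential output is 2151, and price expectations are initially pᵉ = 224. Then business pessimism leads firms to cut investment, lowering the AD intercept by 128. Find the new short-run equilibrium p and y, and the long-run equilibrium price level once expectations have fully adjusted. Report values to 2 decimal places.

Short run: p = 334.45, y = 2813.73. Long run: p = 467.00.

AD shifts left: new AD is y = 4486 − 5p. With pᵉ = 224, SRAS is y = 807 + 6p.
Short run: 4486 − 5p = 807 + 6p gives 3679 = 11p, so p = 334.45 and y = 4486 − 5p = 2813.73.
y = 2813.73 is above potential 2151; expectations adjust and SRAS shifts left until y = 2151.
Long run: on the new AD curve, 2151 = 4486 − 5p gives p = 467.00.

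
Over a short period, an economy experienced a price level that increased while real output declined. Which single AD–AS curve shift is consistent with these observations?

P rose and Y fell. An AD shift moves P and Y in the same direction; an SRAS shift moves them in opposite directions.
Here P and Y moved in opposite directions, so the SRAS curve shifted.
Since Y fell, SRAS shifted left.

SRAS shifted left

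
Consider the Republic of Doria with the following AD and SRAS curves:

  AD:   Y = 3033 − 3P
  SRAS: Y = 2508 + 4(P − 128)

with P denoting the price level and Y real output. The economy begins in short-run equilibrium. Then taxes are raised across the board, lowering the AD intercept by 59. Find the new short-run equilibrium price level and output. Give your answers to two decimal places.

P = 139.71, Y = 2554.86

This is a negative demand shock: AD shifts left.
New AD: Y = 2974 − 3P.
SRAS can be written Y = 1996 + 4P.
Set AD = SRAS: 2974 − 3P = 1996 + 4P, so 978 = 7P and P = 139.71.
Substituting into AD, Y = 2554.86.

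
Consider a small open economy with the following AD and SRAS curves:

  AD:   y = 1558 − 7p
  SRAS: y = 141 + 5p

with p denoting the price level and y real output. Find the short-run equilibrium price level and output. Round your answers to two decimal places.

Set AD = SRAS: 1558 − 7p = 141 + 5p, so 1417 = 12p and p = 118.08.
Substituting into AD, y = 1558 − 7p = 731.42.

p = 118.08, y = 731.42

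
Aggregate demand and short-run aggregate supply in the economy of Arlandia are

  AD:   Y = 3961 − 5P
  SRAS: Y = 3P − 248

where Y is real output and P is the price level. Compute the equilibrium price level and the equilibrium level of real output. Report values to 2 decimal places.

Set AD = SRAS: 3961 − 5P = 3P − 248, so 4209 = 8P and P = 526.13.
Substituting into AD, Y = 3961 − 5P = 1330.38.

P = 526.13, Y = 1330.38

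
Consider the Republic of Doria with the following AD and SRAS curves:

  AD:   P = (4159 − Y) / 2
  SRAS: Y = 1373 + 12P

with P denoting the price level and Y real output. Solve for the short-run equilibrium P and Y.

Rearrange AD to Y = 4159 − 2P.
Set AD = SRAS: 4159 − 2P = 1373 + 12P, so 2786 = 14P and P = 199.
Then Y = 4159 − 2·199 = 3761.

P = 199, Y = 3761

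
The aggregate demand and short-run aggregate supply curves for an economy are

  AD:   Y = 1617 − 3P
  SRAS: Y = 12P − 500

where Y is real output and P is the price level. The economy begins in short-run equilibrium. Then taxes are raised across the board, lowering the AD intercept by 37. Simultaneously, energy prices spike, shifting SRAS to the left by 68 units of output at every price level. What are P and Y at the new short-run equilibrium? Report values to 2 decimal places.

After both shocks: AD is Y = 1580 − 3P and SRAS is Y = 12P − 568.
Setting them equal: 2148 = 15P, so P = 143.20.
Substituting into AD, Y = 1150.40.

P = 143.20, Y = 1150.40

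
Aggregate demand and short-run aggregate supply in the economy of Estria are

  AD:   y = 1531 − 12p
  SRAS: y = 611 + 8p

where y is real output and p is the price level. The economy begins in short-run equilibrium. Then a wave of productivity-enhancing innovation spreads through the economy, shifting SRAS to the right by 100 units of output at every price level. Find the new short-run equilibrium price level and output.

p = 41, y = 1039

This is a positive supply shock: SRAS shifts right.
New SRAS: y = 711 + 8p.
Set AD = SRAS: 1531 − 12p = 711 + 8p, so 820 = 20p and p = 41.
y = 1531 − 12·41 = 1039.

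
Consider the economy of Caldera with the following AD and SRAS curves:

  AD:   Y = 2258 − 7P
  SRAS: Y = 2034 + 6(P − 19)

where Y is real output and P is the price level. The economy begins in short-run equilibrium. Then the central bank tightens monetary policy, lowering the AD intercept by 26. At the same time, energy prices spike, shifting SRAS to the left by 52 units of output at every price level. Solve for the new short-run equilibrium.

P = 28, Y = 2036

After both shocks: AD is Y = 2232 − 7P and SRAS is Y = 1868 + 6P.
Setting them equal: 364 = 13P, so P = 28.
Y = 2232 − 7·28 = 2036.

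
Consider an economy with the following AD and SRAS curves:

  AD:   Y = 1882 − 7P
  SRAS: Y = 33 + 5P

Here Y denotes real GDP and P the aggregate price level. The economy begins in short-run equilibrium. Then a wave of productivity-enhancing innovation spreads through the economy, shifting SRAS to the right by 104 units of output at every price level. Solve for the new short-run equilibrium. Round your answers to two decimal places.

This is a positive supply shock: SRAS shifts right.
New SRAS: Y = 137 + 5P.
Set AD = SRAS: 1882 − 7P = 137 + 5P, so 1745 = 12P and P = 145.42.
Substituting into AD, Y = 864.08.

P = 145.42, Y = 864.08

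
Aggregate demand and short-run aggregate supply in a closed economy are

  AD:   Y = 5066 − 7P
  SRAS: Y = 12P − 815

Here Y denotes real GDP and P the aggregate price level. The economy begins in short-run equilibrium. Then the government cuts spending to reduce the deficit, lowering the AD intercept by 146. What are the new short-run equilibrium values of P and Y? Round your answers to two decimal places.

P = 301.84, Y = 2807.11

This is a negative demand shock: AD shifts left.
New AD: Y = 4920 − 7P.
Set AD = SRAS: 4920 − 7P = 12P − 815, so 5735 = 19P and P = 301.84.
Substituting into AD, Y = 2807.11.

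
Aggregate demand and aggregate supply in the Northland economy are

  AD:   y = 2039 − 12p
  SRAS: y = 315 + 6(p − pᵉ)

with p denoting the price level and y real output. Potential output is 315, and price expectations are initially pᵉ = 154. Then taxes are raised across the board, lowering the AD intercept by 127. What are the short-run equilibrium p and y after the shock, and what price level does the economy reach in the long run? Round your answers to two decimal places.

Short run: p = 140.06, y = 231.33. Long run: p = 133.08.

AD shifts left: new AD is y = 1912 − 12p. With pᵉ = 154, SRAS is y = 6p − 609.
Short run: 1912 − 12p = 6p − 609 gives 2521 = 18p, so p = 140.06 and y = 1912 − 12p = 231.33.
y = 231.33 is below potential 315; expectations adjust and SRAS shifts right until y = 315.
Long run: on the new AD curve, 315 = 1912 − 12p gives p = 133.08.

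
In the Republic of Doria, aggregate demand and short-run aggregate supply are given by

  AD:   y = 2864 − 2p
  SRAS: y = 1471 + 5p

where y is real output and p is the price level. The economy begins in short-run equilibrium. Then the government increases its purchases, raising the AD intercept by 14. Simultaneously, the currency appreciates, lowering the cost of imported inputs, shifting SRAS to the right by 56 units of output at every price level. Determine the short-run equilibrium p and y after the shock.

p = 193, y = 2492

After both shocks: AD is y = 2878 − 2p and SRAS is y = 1527 + 5p.
Setting them equal: 1351 = 7p, so p = 193.
y = 2878 − 2·193 = 2492.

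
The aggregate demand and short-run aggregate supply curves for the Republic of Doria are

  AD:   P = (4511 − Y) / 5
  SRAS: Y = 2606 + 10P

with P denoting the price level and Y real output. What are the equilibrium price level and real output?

P = 127, Y = 3876

Rearrange AD to Y = 4511 − 5P.
Set AD = SRAS: 4511 − 5P = 2606 + 10P, so 1905 = 15P and P = 127.
Then Y = 4511 − 5·127 = 3876.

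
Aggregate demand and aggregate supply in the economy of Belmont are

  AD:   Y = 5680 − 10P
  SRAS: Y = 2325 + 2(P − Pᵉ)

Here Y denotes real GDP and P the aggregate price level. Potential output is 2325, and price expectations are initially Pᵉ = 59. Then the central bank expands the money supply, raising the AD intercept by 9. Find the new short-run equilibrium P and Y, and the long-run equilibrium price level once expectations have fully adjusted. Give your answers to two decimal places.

Short run: P = 290.17, Y = 2787.33. Long run: P = 336.40.

AD shifts right: new AD is Y = 5689 − 10P. With Pᵉ = 59, SRAS is Y = 2207 + 2P.
Short run: 5689 − 10P = 2207 + 2P gives 3482 = 12P, so P = 290.17 and Y = 5689 − 10P = 2787.33.
Y = 2787.33 is above potential 2325; expectations adjust and SRAS shifts left until Y = 2325.
Long run: on the new AD curve, 2325 = 5689 − 10P gives P = 336.40.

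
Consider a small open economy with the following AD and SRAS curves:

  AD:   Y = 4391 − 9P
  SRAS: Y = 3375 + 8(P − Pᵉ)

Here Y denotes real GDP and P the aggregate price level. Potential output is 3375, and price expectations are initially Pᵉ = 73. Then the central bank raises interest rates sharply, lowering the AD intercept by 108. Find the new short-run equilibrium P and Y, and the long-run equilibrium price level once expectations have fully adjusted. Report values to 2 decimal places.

AD shifts left: new AD is Y = 4283 − 9P. With Pᵉ = 73, SRAS is Y = 2791 + 8P.
Short run: 4283 − 9P = 2791 + 8P gives 1492 = 17P, so P = 87.76 and Y = 4283 − 9P = 3493.12.
Y = 3493.12 is above potential 3375; expectations adjust and SRAS shifts left until Y = 3375.
Long run: on the new AD curve, 3375 = 4283 − 9P gives P = 100.89.

Short run: P = 87.76, Y = 3493.12. Long run: P = 100.89.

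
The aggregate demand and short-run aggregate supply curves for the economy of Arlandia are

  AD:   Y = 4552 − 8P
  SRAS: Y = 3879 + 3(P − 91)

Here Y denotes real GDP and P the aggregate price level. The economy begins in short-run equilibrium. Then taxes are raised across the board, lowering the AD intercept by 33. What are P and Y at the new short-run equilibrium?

P = 83, Y = 3855

This is a negative demand shock: AD shifts left.
New AD: Y = 4519 − 8P.
SRAS can be written Y = 3606 + 3P.
Set AD = SRAS: 4519 − 8P = 3606 + 3P, so 913 = 11P and P = 83.
Y = 4519 − 8·83 = 3855.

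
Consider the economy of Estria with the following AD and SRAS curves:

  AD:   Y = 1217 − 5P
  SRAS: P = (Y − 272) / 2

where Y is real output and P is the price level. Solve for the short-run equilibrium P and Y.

Rearrange SRAS to Y = 272 + 2P.
Set AD = SRAS: 1217 − 5P = 272 + 2P, so 945 = 7P and P = 135.
Then Y = 1217 − 5·135 = 542.

P = 135, Y = 542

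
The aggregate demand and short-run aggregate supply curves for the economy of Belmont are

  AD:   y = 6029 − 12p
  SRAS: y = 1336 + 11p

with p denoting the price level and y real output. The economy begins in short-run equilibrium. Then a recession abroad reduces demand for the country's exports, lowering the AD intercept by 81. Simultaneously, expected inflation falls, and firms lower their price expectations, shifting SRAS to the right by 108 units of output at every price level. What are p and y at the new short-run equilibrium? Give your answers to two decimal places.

After both shocks: AD is y = 5948 − 12p and SRAS is y = 1444 + 11p.
Setting them equal: 4504 = 23p, so p = 195.83.
Substituting into AD, y = 3598.09.

p = 195.83, y = 3598.09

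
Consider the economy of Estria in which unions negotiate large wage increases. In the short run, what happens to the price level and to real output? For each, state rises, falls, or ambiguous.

This is an adverse supply shock: SRAS shifts left.
Moving along the downward-sloping AD curve, P rises and Y falls.

Price level: rises; output: falls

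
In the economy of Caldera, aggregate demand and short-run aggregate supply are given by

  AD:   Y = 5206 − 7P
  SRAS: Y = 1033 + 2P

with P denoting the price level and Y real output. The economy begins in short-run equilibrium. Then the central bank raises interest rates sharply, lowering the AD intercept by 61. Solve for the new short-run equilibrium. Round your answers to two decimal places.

This is a negative demand shock: AD shifts left.
New AD: Y = 5145 − 7P.
Set AD = SRAS: 5145 − 7P = 1033 + 2P, so 4112 = 9P and P = 456.89.
Substituting into AD, Y = 1946.78.

P = 456.89, Y = 1946.78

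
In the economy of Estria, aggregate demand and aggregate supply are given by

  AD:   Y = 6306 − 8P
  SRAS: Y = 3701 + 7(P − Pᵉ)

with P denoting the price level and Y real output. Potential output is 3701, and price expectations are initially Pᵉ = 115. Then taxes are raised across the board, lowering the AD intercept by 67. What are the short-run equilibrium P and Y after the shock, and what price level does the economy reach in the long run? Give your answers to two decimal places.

Short run: P = 222.87, Y = 4456.07. Long run: P = 317.25.

AD shifts left: new AD is Y = 6239 − 8P. With Pᵉ = 115, SRAS is Y = 2896 + 7P.
Short run: 6239 − 8P = 2896 + 7P gives 3343 = 15P, so P = 222.87 and Y = 6239 − 8P = 4456.07.
Y = 4456.07 is above potential 3701; expectations adjust and SRAS shifts left until Y = 3701.
Long run: on the new AD curve, 3701 = 6239 − 8P gives P = 317.25.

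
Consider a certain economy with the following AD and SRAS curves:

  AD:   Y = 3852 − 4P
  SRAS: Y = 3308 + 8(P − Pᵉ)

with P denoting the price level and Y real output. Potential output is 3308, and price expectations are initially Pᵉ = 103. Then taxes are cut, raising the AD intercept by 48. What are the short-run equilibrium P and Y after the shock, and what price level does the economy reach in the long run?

Short run: P = 118, Y = 3428. Long run: P = 148.

AD shifts right: new AD is Y = 3900 − 4P. With Pᵉ = 103, SRAS is Y = 2484 + 8P.
Short run: 3900 − 4P = 2484 + 8P gives 1416 = 12P, so P = 118 and Y = 3900 − 4·118 = 3428.
Y = 3428 is above potential 3308; expectations adjust and SRAS shifts left until Y = 3308.
Long run: on the new AD curve, 3308 = 3900 − 4P gives P = 148.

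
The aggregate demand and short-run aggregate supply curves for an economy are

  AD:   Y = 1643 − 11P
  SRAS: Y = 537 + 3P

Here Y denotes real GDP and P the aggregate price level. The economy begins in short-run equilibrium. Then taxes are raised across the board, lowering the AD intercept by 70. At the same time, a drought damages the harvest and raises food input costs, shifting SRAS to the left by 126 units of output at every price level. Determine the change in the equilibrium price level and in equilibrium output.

ΔP = +4, ΔY = -114

After both shocks: AD is Y = 1573 − 11P and SRAS is Y = 411 + 3P.
Setting them equal: 1162 = 14P, so P = 83.
Y = 1573 − 11·83 = 660.
Initially P = 79, Y = 774, so ΔP = +4 and ΔY = -114.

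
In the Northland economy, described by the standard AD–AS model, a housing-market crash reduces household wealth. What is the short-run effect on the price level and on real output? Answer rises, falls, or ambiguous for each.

Price level: falls; output: falls

This is a negative demand shock: AD shifts left.
Moving along the upward-sloping SRAS curve, P falls and Y falls.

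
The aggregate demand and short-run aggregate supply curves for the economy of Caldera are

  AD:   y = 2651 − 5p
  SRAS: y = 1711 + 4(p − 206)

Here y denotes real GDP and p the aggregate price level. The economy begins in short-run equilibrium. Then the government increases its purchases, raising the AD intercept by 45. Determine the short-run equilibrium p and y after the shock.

p = 201, y = 1691

This is a positive demand shock: AD shifts right.
New AD: y = 2696 − 5p.
SRAS can be written y = 887 + 4p.
Set AD = SRAS: 2696 − 5p = 887 + 4p, so 1809 = 9p and p = 201.
y = 2696 − 5·201 = 1691.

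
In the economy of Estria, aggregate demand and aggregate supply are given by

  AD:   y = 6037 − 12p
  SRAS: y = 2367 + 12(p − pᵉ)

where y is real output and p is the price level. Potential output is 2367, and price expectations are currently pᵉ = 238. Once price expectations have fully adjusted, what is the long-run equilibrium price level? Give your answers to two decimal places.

Long-run p = 305.83

Short run: with pᵉ = 238, SRAS is y = 12p − 489. Setting AD = SRAS gives 6526 = 24p, so p = 271.92 and y = 6037 − 12p = 2774.00.
Output 2774.00 is above potential 2367, so over time expected prices rise and SRAS shifts left until y returns to 2367.
Long run: y = 2367 on the AD curve gives 2367 = 6037 − 12p, so p = 305.83.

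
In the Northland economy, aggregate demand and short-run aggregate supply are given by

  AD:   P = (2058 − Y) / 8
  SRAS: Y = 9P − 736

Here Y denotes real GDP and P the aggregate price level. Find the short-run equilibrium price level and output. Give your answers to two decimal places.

Rearrange AD to Y = 2058 − 8P.
Set AD = SRAS: 2058 − 8P = 9P − 736, so 2794 = 17P and P = 164.35.
Substituting into AD, Y = 2058 − 8P = 743.18.

P = 164.35, Y = 743.18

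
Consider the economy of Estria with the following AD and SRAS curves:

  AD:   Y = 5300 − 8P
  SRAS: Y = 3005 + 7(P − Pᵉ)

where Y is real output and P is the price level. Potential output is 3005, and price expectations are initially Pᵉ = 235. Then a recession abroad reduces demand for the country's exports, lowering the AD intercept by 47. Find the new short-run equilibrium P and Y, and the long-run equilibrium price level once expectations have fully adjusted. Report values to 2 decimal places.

AD shifts left: new AD is Y = 5253 − 8P. With Pᵉ = 235, SRAS is Y = 1360 + 7P.
Short run: 5253 − 8P = 1360 + 7P gives 3893 = 15P, so P = 259.53 and Y = 5253 − 8P = 3176.73.
Y = 3176.73 is above potential 3005; expectations adjust and SRAS shifts left until Y = 3005.
Long run: on the new AD curve, 3005 = 5253 − 8P gives P = 281.00.

Short run: P = 259.53, Y = 3176.73. Long run: P = 281.00.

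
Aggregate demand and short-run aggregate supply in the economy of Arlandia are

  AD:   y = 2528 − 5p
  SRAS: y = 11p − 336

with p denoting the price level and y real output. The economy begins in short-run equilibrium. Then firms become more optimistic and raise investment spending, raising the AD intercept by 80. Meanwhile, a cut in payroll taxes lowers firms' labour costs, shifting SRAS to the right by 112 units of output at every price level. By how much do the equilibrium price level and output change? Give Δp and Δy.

After both shocks: AD is y = 2608 − 5p and SRAS is y = 11p − 224.
Setting them equal: 2832 = 16p, so p = 177.
y = 2608 − 5·177 = 1723.
Initially p = 179, y = 1633, so Δp = -2 and Δy = +90.

Δp = -2, Δy = +90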